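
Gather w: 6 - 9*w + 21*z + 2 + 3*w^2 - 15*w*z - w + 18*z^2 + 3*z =3*w^2 + w*(-15*z - 10) + 18*z^2 + 24*z + 8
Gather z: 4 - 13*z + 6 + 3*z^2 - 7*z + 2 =3*z^2 - 20*z + 12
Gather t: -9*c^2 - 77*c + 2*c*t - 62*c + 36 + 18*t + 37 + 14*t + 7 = -9*c^2 - 139*c + t*(2*c + 32) + 80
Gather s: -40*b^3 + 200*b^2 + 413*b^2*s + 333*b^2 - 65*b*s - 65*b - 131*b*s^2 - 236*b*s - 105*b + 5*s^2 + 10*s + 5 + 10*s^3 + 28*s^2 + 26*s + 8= -40*b^3 + 533*b^2 - 170*b + 10*s^3 + s^2*(33 - 131*b) + s*(413*b^2 - 301*b + 36) + 13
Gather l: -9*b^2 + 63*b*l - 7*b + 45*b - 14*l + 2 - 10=-9*b^2 + 38*b + l*(63*b - 14) - 8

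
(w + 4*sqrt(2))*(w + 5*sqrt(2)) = w^2 + 9*sqrt(2)*w + 40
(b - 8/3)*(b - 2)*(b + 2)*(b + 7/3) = b^4 - b^3/3 - 92*b^2/9 + 4*b/3 + 224/9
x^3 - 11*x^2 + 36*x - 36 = (x - 6)*(x - 3)*(x - 2)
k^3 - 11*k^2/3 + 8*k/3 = k*(k - 8/3)*(k - 1)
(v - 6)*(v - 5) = v^2 - 11*v + 30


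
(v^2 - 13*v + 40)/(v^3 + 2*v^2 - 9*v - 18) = (v^2 - 13*v + 40)/(v^3 + 2*v^2 - 9*v - 18)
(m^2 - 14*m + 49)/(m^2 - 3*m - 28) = (m - 7)/(m + 4)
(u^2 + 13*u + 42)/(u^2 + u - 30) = (u + 7)/(u - 5)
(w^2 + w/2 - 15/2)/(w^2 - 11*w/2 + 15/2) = (w + 3)/(w - 3)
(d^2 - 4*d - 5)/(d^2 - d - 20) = (d + 1)/(d + 4)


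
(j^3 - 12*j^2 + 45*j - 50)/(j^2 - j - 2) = (j^2 - 10*j + 25)/(j + 1)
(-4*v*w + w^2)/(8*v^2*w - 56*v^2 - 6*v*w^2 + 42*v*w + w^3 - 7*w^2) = -w/(2*v*w - 14*v - w^2 + 7*w)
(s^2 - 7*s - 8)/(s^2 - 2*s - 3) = (s - 8)/(s - 3)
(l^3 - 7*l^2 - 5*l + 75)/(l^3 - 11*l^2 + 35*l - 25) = (l + 3)/(l - 1)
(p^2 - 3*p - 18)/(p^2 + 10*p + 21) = (p - 6)/(p + 7)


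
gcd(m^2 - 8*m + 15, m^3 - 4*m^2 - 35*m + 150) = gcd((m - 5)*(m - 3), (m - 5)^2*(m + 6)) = m - 5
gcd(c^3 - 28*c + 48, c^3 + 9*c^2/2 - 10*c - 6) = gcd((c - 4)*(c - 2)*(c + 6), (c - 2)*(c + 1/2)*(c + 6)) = c^2 + 4*c - 12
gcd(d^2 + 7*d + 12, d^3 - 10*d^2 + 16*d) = 1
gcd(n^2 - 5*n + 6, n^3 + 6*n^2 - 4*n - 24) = n - 2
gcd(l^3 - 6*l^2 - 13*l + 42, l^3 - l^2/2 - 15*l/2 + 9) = l^2 + l - 6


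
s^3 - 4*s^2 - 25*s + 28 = (s - 7)*(s - 1)*(s + 4)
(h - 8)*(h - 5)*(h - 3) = h^3 - 16*h^2 + 79*h - 120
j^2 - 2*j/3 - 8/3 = (j - 2)*(j + 4/3)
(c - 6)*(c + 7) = c^2 + c - 42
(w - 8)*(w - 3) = w^2 - 11*w + 24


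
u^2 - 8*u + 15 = (u - 5)*(u - 3)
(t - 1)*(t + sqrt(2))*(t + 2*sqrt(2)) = t^3 - t^2 + 3*sqrt(2)*t^2 - 3*sqrt(2)*t + 4*t - 4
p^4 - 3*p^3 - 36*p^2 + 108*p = p*(p - 6)*(p - 3)*(p + 6)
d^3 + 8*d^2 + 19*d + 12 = (d + 1)*(d + 3)*(d + 4)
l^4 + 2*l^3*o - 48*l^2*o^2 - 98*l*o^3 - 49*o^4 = (l - 7*o)*(l + o)^2*(l + 7*o)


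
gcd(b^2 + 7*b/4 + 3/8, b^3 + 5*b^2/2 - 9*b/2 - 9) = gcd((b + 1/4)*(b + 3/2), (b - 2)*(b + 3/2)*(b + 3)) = b + 3/2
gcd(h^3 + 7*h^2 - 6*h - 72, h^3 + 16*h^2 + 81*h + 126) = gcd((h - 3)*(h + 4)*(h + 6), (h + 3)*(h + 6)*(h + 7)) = h + 6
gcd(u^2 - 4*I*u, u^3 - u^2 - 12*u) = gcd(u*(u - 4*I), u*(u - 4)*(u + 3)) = u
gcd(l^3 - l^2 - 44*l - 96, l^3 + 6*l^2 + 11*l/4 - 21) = l + 4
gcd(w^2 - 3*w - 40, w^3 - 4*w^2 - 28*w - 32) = w - 8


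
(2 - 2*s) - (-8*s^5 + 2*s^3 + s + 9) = 8*s^5 - 2*s^3 - 3*s - 7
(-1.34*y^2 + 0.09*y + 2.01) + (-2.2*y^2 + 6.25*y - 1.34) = -3.54*y^2 + 6.34*y + 0.67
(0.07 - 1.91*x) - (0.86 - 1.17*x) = -0.74*x - 0.79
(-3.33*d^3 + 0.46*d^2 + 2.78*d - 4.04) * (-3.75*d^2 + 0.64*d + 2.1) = 12.4875*d^5 - 3.8562*d^4 - 17.1236*d^3 + 17.8952*d^2 + 3.2524*d - 8.484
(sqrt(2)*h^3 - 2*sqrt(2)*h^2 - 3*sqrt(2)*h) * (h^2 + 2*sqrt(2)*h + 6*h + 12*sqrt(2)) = sqrt(2)*h^5 + 4*h^4 + 4*sqrt(2)*h^4 - 15*sqrt(2)*h^3 + 16*h^3 - 60*h^2 - 18*sqrt(2)*h^2 - 72*h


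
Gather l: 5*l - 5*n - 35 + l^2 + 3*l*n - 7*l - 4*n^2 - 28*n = l^2 + l*(3*n - 2) - 4*n^2 - 33*n - 35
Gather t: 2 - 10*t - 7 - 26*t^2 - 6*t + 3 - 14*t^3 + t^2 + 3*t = -14*t^3 - 25*t^2 - 13*t - 2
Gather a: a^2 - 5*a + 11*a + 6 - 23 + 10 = a^2 + 6*a - 7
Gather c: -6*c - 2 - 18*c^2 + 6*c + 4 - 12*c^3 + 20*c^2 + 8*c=-12*c^3 + 2*c^2 + 8*c + 2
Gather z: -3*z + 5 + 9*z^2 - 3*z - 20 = 9*z^2 - 6*z - 15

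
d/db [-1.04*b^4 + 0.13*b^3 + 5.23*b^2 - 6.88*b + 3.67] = -4.16*b^3 + 0.39*b^2 + 10.46*b - 6.88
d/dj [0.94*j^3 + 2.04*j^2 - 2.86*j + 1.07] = 2.82*j^2 + 4.08*j - 2.86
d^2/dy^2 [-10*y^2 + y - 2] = -20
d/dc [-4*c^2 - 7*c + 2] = -8*c - 7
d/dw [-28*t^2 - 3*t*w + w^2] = -3*t + 2*w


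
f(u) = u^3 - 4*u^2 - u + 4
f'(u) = 3*u^2 - 8*u - 1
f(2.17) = -6.79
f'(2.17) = -4.23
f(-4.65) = -178.38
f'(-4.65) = 101.07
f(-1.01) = -0.10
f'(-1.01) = 10.14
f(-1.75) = -11.86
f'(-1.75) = 22.19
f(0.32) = 3.30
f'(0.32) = -3.25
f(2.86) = -8.18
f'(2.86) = 0.66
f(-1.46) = -6.18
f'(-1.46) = 17.07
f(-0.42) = 3.64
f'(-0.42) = 2.89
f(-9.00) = -1040.00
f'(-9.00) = 314.00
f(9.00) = 400.00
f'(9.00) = 170.00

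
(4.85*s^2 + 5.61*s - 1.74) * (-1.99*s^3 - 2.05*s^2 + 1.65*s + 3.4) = -9.6515*s^5 - 21.1064*s^4 - 0.0353999999999992*s^3 + 29.3135*s^2 + 16.203*s - 5.916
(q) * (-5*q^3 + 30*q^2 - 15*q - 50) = -5*q^4 + 30*q^3 - 15*q^2 - 50*q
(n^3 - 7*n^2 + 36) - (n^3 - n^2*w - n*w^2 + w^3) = n^2*w - 7*n^2 + n*w^2 - w^3 + 36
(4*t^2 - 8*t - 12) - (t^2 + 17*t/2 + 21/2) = 3*t^2 - 33*t/2 - 45/2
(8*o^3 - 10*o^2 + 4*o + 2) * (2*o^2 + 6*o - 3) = 16*o^5 + 28*o^4 - 76*o^3 + 58*o^2 - 6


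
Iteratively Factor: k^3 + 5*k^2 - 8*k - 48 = (k - 3)*(k^2 + 8*k + 16) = (k - 3)*(k + 4)*(k + 4)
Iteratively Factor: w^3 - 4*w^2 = (w - 4)*(w^2) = w*(w - 4)*(w)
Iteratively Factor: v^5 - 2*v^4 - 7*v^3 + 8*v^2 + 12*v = (v)*(v^4 - 2*v^3 - 7*v^2 + 8*v + 12) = v*(v - 3)*(v^3 + v^2 - 4*v - 4) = v*(v - 3)*(v + 2)*(v^2 - v - 2) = v*(v - 3)*(v + 1)*(v + 2)*(v - 2)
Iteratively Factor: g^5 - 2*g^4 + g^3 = (g - 1)*(g^4 - g^3) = (g - 1)^2*(g^3) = g*(g - 1)^2*(g^2) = g^2*(g - 1)^2*(g)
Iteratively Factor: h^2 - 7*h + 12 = (h - 3)*(h - 4)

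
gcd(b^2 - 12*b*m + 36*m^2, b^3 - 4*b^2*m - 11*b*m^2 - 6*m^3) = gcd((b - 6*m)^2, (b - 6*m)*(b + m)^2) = b - 6*m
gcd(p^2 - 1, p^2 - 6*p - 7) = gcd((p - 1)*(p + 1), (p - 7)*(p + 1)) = p + 1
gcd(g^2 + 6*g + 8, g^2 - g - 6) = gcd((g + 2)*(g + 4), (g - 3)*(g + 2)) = g + 2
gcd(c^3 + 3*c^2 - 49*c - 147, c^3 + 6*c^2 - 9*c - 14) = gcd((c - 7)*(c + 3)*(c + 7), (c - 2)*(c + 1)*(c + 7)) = c + 7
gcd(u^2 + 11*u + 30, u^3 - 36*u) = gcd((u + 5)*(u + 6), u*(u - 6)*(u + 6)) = u + 6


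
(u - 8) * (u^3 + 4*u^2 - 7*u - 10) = u^4 - 4*u^3 - 39*u^2 + 46*u + 80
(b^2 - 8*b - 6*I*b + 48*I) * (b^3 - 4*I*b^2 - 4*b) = b^5 - 8*b^4 - 10*I*b^4 - 28*b^3 + 80*I*b^3 + 224*b^2 + 24*I*b^2 - 192*I*b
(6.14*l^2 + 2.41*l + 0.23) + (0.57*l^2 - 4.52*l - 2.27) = 6.71*l^2 - 2.11*l - 2.04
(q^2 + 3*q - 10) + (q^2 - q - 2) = 2*q^2 + 2*q - 12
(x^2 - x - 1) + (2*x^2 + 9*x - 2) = 3*x^2 + 8*x - 3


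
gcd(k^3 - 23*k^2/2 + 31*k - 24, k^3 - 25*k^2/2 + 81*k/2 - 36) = k^2 - 19*k/2 + 12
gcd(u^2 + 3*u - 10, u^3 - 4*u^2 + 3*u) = 1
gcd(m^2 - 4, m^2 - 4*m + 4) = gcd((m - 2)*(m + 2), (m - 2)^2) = m - 2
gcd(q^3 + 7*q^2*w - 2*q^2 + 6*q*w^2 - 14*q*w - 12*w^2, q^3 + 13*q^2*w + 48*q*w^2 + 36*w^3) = q^2 + 7*q*w + 6*w^2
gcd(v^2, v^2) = v^2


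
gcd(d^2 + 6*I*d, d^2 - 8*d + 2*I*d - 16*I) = 1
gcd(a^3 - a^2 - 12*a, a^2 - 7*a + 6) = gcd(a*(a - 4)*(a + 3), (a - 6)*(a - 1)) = 1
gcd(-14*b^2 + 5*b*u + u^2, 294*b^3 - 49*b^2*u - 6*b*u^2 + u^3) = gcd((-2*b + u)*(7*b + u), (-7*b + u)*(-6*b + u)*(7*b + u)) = 7*b + u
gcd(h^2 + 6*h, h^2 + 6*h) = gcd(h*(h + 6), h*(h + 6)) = h^2 + 6*h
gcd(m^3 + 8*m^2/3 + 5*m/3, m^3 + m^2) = m^2 + m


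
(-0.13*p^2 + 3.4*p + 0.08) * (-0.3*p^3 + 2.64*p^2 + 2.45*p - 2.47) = 0.039*p^5 - 1.3632*p^4 + 8.6335*p^3 + 8.8623*p^2 - 8.202*p - 0.1976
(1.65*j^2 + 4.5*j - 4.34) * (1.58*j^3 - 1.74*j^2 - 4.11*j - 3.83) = 2.607*j^5 + 4.239*j^4 - 21.4687*j^3 - 17.2629*j^2 + 0.602400000000003*j + 16.6222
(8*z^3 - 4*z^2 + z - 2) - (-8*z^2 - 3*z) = 8*z^3 + 4*z^2 + 4*z - 2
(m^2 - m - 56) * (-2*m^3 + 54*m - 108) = -2*m^5 + 2*m^4 + 166*m^3 - 162*m^2 - 2916*m + 6048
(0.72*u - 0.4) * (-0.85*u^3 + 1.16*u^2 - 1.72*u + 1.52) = -0.612*u^4 + 1.1752*u^3 - 1.7024*u^2 + 1.7824*u - 0.608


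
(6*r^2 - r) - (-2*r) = 6*r^2 + r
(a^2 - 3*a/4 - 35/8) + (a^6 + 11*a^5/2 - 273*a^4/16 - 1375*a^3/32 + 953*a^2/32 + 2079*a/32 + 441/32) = a^6 + 11*a^5/2 - 273*a^4/16 - 1375*a^3/32 + 985*a^2/32 + 2055*a/32 + 301/32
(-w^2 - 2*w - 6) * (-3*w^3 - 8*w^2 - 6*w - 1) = 3*w^5 + 14*w^4 + 40*w^3 + 61*w^2 + 38*w + 6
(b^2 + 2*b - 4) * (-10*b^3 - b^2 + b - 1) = -10*b^5 - 21*b^4 + 39*b^3 + 5*b^2 - 6*b + 4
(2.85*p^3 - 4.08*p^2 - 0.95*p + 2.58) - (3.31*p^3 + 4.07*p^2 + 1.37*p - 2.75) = -0.46*p^3 - 8.15*p^2 - 2.32*p + 5.33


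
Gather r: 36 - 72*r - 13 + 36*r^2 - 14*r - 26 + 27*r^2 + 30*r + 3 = 63*r^2 - 56*r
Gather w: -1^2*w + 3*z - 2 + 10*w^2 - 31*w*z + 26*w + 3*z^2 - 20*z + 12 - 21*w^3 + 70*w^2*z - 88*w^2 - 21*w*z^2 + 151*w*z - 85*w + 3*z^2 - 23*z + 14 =-21*w^3 + w^2*(70*z - 78) + w*(-21*z^2 + 120*z - 60) + 6*z^2 - 40*z + 24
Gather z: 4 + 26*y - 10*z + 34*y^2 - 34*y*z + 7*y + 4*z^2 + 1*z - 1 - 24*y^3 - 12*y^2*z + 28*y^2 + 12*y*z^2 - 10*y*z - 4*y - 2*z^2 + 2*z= -24*y^3 + 62*y^2 + 29*y + z^2*(12*y + 2) + z*(-12*y^2 - 44*y - 7) + 3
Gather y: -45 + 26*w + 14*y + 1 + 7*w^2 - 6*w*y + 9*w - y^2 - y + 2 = 7*w^2 + 35*w - y^2 + y*(13 - 6*w) - 42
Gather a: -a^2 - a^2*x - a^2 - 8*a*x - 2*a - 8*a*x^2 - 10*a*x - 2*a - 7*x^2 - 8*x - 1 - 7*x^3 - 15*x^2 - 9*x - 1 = a^2*(-x - 2) + a*(-8*x^2 - 18*x - 4) - 7*x^3 - 22*x^2 - 17*x - 2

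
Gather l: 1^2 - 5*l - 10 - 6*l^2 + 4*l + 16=-6*l^2 - l + 7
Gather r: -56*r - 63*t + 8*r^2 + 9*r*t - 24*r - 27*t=8*r^2 + r*(9*t - 80) - 90*t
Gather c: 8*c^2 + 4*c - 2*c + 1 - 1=8*c^2 + 2*c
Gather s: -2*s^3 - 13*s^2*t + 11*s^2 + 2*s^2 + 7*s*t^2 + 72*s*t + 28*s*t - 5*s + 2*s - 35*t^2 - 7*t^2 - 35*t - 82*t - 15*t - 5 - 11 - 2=-2*s^3 + s^2*(13 - 13*t) + s*(7*t^2 + 100*t - 3) - 42*t^2 - 132*t - 18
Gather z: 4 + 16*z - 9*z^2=-9*z^2 + 16*z + 4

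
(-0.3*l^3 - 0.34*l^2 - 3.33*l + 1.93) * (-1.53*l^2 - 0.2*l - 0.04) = 0.459*l^5 + 0.5802*l^4 + 5.1749*l^3 - 2.2733*l^2 - 0.2528*l - 0.0772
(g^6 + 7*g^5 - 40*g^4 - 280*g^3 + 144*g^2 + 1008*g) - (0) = g^6 + 7*g^5 - 40*g^4 - 280*g^3 + 144*g^2 + 1008*g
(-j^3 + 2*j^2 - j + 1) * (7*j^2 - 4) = -7*j^5 + 14*j^4 - 3*j^3 - j^2 + 4*j - 4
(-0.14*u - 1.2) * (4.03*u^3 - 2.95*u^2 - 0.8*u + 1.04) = -0.5642*u^4 - 4.423*u^3 + 3.652*u^2 + 0.8144*u - 1.248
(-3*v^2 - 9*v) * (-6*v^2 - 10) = 18*v^4 + 54*v^3 + 30*v^2 + 90*v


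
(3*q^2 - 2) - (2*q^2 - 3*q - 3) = q^2 + 3*q + 1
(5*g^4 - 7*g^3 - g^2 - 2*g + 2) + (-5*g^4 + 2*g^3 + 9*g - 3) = -5*g^3 - g^2 + 7*g - 1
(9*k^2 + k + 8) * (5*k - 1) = 45*k^3 - 4*k^2 + 39*k - 8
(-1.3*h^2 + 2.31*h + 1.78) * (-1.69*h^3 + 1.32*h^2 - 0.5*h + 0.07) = 2.197*h^5 - 5.6199*h^4 + 0.691*h^3 + 1.1036*h^2 - 0.7283*h + 0.1246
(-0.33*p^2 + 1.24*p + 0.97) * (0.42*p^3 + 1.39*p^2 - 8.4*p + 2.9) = -0.1386*p^5 + 0.0620999999999999*p^4 + 4.903*p^3 - 10.0247*p^2 - 4.552*p + 2.813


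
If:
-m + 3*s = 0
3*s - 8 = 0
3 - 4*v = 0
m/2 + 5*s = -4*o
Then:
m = 8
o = -13/3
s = 8/3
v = 3/4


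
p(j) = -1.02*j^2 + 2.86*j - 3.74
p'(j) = 2.86 - 2.04*j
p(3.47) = -6.10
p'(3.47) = -4.22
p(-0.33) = -4.79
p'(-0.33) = 3.53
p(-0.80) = -6.68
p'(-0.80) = 4.49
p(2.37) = -2.69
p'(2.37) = -1.97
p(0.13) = -3.39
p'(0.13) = 2.59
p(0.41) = -2.74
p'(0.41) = 2.02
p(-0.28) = -4.62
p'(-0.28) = 3.43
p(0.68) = -2.27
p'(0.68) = 1.47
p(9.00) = -60.62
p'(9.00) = -15.50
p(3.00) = -4.34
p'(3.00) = -3.26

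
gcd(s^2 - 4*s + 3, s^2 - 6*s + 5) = s - 1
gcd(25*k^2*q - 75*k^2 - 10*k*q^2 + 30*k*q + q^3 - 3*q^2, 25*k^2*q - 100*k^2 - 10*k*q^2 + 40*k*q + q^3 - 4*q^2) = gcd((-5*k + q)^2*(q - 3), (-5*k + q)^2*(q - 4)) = 25*k^2 - 10*k*q + q^2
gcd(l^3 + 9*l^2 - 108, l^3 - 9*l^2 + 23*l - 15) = l - 3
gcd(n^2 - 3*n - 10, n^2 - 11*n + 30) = n - 5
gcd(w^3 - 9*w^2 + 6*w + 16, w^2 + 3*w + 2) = w + 1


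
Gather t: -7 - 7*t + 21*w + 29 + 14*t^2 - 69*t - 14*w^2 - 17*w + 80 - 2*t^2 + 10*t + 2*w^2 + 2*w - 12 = 12*t^2 - 66*t - 12*w^2 + 6*w + 90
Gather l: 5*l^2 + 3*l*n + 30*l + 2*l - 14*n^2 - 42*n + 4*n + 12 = 5*l^2 + l*(3*n + 32) - 14*n^2 - 38*n + 12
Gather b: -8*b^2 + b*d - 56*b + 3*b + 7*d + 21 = -8*b^2 + b*(d - 53) + 7*d + 21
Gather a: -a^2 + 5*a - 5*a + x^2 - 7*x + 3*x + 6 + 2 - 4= -a^2 + x^2 - 4*x + 4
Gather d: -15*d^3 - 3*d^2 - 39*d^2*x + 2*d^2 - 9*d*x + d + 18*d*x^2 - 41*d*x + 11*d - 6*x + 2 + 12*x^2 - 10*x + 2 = -15*d^3 + d^2*(-39*x - 1) + d*(18*x^2 - 50*x + 12) + 12*x^2 - 16*x + 4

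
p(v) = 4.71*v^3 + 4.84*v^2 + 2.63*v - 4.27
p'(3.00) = 158.84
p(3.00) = 174.35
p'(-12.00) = 1921.19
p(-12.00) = -7477.75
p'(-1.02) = 7.46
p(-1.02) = -6.92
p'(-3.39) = 132.20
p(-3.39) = -141.06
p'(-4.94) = 299.63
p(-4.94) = -466.96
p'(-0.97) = 6.54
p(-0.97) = -6.57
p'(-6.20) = 485.77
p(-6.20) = -957.05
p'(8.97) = 1226.37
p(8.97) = 3808.12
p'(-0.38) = 0.99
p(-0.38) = -4.83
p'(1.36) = 41.93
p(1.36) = 20.11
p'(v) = 14.13*v^2 + 9.68*v + 2.63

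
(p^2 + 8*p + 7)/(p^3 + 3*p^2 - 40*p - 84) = (p + 1)/(p^2 - 4*p - 12)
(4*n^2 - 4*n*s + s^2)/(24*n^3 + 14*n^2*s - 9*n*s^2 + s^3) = (4*n^2 - 4*n*s + s^2)/(24*n^3 + 14*n^2*s - 9*n*s^2 + s^3)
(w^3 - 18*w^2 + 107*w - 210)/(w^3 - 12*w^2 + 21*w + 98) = (w^2 - 11*w + 30)/(w^2 - 5*w - 14)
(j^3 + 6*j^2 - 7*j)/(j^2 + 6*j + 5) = j*(j^2 + 6*j - 7)/(j^2 + 6*j + 5)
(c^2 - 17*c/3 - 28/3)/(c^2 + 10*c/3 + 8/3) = (c - 7)/(c + 2)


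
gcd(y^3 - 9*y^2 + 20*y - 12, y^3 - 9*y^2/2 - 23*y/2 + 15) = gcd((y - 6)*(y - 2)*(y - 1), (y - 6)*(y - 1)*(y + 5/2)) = y^2 - 7*y + 6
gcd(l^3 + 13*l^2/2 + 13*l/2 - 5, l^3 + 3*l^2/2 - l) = l^2 + 3*l/2 - 1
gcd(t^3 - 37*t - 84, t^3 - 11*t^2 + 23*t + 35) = t - 7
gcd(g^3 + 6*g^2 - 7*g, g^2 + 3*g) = g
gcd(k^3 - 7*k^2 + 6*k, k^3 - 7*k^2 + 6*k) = k^3 - 7*k^2 + 6*k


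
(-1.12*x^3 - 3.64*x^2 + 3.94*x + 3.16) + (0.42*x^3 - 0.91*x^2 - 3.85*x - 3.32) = -0.7*x^3 - 4.55*x^2 + 0.0899999999999999*x - 0.16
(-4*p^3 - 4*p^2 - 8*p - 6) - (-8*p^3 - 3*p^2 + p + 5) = 4*p^3 - p^2 - 9*p - 11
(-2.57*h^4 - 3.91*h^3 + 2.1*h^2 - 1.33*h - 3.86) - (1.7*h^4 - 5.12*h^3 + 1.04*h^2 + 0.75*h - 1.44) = -4.27*h^4 + 1.21*h^3 + 1.06*h^2 - 2.08*h - 2.42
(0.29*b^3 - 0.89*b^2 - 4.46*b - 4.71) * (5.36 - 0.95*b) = -0.2755*b^4 + 2.3999*b^3 - 0.5334*b^2 - 19.4311*b - 25.2456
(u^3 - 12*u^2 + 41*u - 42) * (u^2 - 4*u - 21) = u^5 - 16*u^4 + 68*u^3 + 46*u^2 - 693*u + 882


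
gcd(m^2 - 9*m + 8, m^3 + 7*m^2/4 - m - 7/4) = m - 1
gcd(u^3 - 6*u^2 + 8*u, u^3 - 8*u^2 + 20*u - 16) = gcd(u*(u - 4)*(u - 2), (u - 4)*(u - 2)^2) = u^2 - 6*u + 8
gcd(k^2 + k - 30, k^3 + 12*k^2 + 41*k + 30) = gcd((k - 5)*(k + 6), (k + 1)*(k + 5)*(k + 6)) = k + 6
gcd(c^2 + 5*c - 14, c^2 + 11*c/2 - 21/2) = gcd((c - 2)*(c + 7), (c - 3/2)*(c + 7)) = c + 7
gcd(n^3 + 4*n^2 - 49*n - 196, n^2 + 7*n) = n + 7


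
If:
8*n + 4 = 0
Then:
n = -1/2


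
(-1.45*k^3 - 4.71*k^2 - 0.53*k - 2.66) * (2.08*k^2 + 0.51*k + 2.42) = -3.016*k^5 - 10.5363*k^4 - 7.0135*k^3 - 17.2013*k^2 - 2.6392*k - 6.4372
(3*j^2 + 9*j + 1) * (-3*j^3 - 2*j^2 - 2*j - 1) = -9*j^5 - 33*j^4 - 27*j^3 - 23*j^2 - 11*j - 1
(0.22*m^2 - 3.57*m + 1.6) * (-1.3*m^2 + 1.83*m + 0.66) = -0.286*m^4 + 5.0436*m^3 - 8.4679*m^2 + 0.571800000000001*m + 1.056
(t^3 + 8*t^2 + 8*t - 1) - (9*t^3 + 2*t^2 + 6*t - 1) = -8*t^3 + 6*t^2 + 2*t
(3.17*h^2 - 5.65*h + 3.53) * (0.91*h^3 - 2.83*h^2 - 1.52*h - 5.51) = 2.8847*h^5 - 14.1126*h^4 + 14.3834*h^3 - 18.8686*h^2 + 25.7659*h - 19.4503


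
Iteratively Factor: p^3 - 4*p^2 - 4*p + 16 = (p + 2)*(p^2 - 6*p + 8) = (p - 4)*(p + 2)*(p - 2)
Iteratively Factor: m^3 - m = (m + 1)*(m^2 - m) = m*(m + 1)*(m - 1)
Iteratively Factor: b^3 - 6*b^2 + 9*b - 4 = (b - 1)*(b^2 - 5*b + 4) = (b - 4)*(b - 1)*(b - 1)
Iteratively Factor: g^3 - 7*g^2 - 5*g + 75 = (g - 5)*(g^2 - 2*g - 15) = (g - 5)^2*(g + 3)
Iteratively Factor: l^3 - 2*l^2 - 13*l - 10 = (l + 2)*(l^2 - 4*l - 5) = (l - 5)*(l + 2)*(l + 1)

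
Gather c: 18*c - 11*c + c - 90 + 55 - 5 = 8*c - 40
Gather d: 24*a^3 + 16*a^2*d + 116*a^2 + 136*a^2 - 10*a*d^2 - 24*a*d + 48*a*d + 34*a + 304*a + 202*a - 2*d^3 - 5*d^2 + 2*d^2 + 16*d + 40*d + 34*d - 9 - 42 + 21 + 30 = 24*a^3 + 252*a^2 + 540*a - 2*d^3 + d^2*(-10*a - 3) + d*(16*a^2 + 24*a + 90)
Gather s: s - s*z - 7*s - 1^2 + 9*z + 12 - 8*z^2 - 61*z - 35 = s*(-z - 6) - 8*z^2 - 52*z - 24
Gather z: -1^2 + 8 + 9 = 16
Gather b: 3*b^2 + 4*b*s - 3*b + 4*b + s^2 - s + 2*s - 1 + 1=3*b^2 + b*(4*s + 1) + s^2 + s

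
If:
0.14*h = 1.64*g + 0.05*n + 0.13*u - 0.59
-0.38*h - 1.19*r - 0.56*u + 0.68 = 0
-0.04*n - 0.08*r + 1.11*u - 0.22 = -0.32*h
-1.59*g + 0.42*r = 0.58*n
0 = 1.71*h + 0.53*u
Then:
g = 0.35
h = -0.07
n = -0.62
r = 0.49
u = 0.23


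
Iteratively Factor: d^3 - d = (d - 1)*(d^2 + d) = d*(d - 1)*(d + 1)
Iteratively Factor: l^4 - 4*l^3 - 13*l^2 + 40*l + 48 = (l - 4)*(l^3 - 13*l - 12) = (l - 4)^2*(l^2 + 4*l + 3) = (l - 4)^2*(l + 1)*(l + 3)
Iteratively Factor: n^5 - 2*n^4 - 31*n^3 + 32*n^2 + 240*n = (n + 4)*(n^4 - 6*n^3 - 7*n^2 + 60*n) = (n - 5)*(n + 4)*(n^3 - n^2 - 12*n) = (n - 5)*(n + 3)*(n + 4)*(n^2 - 4*n) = (n - 5)*(n - 4)*(n + 3)*(n + 4)*(n)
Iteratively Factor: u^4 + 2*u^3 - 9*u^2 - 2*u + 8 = (u + 1)*(u^3 + u^2 - 10*u + 8) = (u - 2)*(u + 1)*(u^2 + 3*u - 4) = (u - 2)*(u - 1)*(u + 1)*(u + 4)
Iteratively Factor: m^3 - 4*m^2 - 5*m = (m)*(m^2 - 4*m - 5) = m*(m + 1)*(m - 5)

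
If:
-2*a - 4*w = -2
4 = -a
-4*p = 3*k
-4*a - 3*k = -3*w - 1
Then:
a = -4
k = 49/6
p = -49/8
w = 5/2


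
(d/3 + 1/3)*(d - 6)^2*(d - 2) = d^4/3 - 13*d^3/3 + 46*d^2/3 - 4*d - 24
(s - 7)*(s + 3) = s^2 - 4*s - 21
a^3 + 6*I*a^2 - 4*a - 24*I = (a - 2)*(a + 2)*(a + 6*I)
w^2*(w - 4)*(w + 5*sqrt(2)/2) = w^4 - 4*w^3 + 5*sqrt(2)*w^3/2 - 10*sqrt(2)*w^2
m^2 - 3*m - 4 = (m - 4)*(m + 1)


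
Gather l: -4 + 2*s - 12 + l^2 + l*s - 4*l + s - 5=l^2 + l*(s - 4) + 3*s - 21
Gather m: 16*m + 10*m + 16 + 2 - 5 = 26*m + 13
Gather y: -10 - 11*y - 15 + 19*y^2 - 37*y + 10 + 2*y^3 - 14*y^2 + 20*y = 2*y^3 + 5*y^2 - 28*y - 15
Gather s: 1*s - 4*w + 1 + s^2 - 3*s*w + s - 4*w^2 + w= s^2 + s*(2 - 3*w) - 4*w^2 - 3*w + 1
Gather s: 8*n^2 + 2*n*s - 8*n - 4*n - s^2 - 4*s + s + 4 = 8*n^2 - 12*n - s^2 + s*(2*n - 3) + 4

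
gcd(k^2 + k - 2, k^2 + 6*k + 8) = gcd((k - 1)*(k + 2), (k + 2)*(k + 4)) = k + 2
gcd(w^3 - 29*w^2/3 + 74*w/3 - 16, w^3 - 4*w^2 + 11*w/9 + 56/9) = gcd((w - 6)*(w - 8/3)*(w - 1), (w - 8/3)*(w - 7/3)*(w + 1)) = w - 8/3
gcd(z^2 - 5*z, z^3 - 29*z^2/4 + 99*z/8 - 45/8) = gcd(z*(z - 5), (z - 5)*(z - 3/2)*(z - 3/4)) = z - 5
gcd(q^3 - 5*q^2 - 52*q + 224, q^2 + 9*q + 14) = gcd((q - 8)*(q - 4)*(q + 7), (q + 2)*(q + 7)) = q + 7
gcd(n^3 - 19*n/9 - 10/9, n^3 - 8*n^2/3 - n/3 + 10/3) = n^2 - 2*n/3 - 5/3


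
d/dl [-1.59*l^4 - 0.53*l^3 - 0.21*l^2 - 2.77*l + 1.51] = -6.36*l^3 - 1.59*l^2 - 0.42*l - 2.77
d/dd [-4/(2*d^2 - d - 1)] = 4*(4*d - 1)/(-2*d^2 + d + 1)^2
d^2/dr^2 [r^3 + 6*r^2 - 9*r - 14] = 6*r + 12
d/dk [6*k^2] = 12*k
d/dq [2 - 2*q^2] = -4*q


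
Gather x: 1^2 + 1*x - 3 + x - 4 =2*x - 6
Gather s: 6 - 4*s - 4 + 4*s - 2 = 0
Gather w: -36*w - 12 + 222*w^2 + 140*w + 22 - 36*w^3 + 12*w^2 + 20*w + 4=-36*w^3 + 234*w^2 + 124*w + 14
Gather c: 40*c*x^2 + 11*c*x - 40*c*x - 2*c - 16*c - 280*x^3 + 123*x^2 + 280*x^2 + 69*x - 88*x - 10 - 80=c*(40*x^2 - 29*x - 18) - 280*x^3 + 403*x^2 - 19*x - 90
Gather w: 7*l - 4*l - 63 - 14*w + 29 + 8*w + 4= 3*l - 6*w - 30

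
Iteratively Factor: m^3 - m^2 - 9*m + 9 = (m - 3)*(m^2 + 2*m - 3) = (m - 3)*(m + 3)*(m - 1)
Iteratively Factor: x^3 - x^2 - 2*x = (x)*(x^2 - x - 2) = x*(x + 1)*(x - 2)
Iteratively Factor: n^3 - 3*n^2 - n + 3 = (n - 3)*(n^2 - 1) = (n - 3)*(n - 1)*(n + 1)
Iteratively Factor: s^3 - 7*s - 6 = (s - 3)*(s^2 + 3*s + 2) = (s - 3)*(s + 2)*(s + 1)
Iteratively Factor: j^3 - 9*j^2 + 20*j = (j - 4)*(j^2 - 5*j) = (j - 5)*(j - 4)*(j)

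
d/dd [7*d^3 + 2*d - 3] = 21*d^2 + 2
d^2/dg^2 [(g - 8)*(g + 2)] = 2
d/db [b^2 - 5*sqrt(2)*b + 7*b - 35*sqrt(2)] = 2*b - 5*sqrt(2) + 7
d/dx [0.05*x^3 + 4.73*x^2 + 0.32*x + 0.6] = 0.15*x^2 + 9.46*x + 0.32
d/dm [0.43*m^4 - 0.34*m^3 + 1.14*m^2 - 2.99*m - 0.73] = 1.72*m^3 - 1.02*m^2 + 2.28*m - 2.99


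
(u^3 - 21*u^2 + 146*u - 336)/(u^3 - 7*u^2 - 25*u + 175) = (u^2 - 14*u + 48)/(u^2 - 25)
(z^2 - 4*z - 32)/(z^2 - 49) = (z^2 - 4*z - 32)/(z^2 - 49)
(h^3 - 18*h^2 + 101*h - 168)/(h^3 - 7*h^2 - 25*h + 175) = (h^2 - 11*h + 24)/(h^2 - 25)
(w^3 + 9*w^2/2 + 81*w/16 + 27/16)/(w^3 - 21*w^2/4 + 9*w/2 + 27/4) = (4*w^2 + 15*w + 9)/(4*(w^2 - 6*w + 9))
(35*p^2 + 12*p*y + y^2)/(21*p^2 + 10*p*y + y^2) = (5*p + y)/(3*p + y)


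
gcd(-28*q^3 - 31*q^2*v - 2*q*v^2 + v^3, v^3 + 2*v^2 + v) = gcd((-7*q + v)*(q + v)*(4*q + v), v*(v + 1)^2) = 1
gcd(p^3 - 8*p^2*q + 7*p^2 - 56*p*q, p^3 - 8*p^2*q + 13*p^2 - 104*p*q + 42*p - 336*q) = p^2 - 8*p*q + 7*p - 56*q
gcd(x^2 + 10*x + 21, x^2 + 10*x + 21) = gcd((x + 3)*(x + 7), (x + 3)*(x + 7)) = x^2 + 10*x + 21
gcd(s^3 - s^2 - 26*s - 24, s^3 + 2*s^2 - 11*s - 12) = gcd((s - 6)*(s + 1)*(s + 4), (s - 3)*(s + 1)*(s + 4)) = s^2 + 5*s + 4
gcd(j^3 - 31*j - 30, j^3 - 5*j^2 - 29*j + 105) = j + 5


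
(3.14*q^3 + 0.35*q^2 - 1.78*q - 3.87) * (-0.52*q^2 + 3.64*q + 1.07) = -1.6328*q^5 + 11.2476*q^4 + 5.5594*q^3 - 4.0923*q^2 - 15.9914*q - 4.1409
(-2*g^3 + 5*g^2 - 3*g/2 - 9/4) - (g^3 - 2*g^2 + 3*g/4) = -3*g^3 + 7*g^2 - 9*g/4 - 9/4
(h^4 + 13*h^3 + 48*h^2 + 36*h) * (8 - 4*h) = -4*h^5 - 44*h^4 - 88*h^3 + 240*h^2 + 288*h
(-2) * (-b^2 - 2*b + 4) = 2*b^2 + 4*b - 8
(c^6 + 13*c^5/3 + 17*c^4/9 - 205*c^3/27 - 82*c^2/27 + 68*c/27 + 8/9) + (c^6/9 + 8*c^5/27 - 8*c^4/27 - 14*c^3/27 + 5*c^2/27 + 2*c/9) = 10*c^6/9 + 125*c^5/27 + 43*c^4/27 - 73*c^3/9 - 77*c^2/27 + 74*c/27 + 8/9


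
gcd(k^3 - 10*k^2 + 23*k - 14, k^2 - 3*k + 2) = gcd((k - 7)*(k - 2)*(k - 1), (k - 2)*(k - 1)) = k^2 - 3*k + 2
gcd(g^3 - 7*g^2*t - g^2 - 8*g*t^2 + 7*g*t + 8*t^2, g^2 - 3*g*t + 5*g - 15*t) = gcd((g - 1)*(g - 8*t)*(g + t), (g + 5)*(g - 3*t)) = 1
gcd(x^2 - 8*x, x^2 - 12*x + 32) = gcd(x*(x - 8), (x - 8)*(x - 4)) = x - 8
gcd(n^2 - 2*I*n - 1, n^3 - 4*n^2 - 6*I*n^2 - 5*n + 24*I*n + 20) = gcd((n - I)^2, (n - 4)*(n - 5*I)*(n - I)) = n - I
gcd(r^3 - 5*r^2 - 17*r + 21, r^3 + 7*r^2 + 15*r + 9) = r + 3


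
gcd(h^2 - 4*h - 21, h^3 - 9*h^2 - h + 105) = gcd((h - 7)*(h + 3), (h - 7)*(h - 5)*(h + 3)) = h^2 - 4*h - 21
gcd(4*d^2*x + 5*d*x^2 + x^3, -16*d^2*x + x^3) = 4*d*x + x^2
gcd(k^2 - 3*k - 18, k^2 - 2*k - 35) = 1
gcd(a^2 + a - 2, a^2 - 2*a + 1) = a - 1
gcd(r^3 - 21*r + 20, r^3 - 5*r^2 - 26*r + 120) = r^2 + r - 20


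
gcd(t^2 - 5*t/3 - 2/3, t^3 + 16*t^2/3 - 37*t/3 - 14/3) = t^2 - 5*t/3 - 2/3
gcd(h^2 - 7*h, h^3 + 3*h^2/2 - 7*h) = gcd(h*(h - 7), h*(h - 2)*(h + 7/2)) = h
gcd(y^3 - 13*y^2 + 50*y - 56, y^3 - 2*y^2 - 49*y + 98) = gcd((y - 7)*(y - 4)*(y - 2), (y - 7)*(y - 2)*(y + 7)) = y^2 - 9*y + 14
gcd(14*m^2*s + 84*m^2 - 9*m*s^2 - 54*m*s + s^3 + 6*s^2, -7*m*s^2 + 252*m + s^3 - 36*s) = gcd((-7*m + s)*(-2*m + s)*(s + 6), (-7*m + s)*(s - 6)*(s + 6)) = -7*m*s - 42*m + s^2 + 6*s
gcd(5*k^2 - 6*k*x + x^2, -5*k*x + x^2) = -5*k + x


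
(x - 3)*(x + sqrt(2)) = x^2 - 3*x + sqrt(2)*x - 3*sqrt(2)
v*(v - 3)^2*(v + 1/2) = v^4 - 11*v^3/2 + 6*v^2 + 9*v/2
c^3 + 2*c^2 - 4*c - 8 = (c - 2)*(c + 2)^2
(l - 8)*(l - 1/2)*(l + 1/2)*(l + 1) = l^4 - 7*l^3 - 33*l^2/4 + 7*l/4 + 2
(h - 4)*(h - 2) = h^2 - 6*h + 8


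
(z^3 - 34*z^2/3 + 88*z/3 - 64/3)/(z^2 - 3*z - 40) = (3*z^2 - 10*z + 8)/(3*(z + 5))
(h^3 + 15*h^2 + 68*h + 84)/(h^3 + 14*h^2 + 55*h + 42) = (h + 2)/(h + 1)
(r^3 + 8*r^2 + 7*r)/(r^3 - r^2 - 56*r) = (r + 1)/(r - 8)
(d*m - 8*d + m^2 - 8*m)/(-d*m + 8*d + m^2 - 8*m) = (-d - m)/(d - m)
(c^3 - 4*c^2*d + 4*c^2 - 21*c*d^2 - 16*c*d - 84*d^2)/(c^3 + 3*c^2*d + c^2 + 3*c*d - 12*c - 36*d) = (c - 7*d)/(c - 3)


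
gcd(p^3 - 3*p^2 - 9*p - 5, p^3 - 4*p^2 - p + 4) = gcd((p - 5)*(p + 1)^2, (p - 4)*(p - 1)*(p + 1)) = p + 1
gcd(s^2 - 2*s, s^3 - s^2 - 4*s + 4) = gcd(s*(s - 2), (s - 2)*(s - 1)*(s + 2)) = s - 2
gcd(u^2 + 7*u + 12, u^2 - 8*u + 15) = 1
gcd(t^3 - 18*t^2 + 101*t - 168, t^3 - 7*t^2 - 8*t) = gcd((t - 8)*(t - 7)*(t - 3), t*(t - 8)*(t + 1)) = t - 8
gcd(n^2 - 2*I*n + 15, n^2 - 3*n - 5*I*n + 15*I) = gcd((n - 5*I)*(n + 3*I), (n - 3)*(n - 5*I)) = n - 5*I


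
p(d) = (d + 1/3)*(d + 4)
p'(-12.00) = -19.67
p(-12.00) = 93.33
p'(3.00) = 10.33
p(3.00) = 23.33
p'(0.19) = 4.71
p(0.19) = 2.19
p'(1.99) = 8.31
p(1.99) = 13.92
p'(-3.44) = -2.55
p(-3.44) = -1.74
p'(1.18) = 6.69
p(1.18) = 7.84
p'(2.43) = 9.19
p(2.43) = 17.77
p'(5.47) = 15.27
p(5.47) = 54.96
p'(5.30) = 14.93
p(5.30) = 52.39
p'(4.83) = 13.99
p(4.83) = 45.59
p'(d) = 2*d + 13/3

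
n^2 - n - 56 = (n - 8)*(n + 7)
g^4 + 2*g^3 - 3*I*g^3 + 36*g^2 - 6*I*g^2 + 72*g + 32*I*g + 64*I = (g + 2)*(g - 8*I)*(g + I)*(g + 4*I)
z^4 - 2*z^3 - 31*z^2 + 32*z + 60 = (z - 6)*(z - 2)*(z + 1)*(z + 5)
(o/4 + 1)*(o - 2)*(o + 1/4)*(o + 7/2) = o^4/4 + 23*o^3/16 + 3*o^2/32 - 113*o/16 - 7/4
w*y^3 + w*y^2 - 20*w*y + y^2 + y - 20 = (y - 4)*(y + 5)*(w*y + 1)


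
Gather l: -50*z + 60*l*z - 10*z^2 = 60*l*z - 10*z^2 - 50*z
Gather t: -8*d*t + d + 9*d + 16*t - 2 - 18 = 10*d + t*(16 - 8*d) - 20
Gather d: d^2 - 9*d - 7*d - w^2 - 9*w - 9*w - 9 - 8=d^2 - 16*d - w^2 - 18*w - 17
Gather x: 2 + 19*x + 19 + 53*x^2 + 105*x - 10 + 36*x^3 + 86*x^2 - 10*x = 36*x^3 + 139*x^2 + 114*x + 11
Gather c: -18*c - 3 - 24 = -18*c - 27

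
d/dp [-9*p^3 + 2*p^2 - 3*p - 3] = -27*p^2 + 4*p - 3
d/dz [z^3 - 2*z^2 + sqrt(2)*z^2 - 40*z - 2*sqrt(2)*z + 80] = 3*z^2 - 4*z + 2*sqrt(2)*z - 40 - 2*sqrt(2)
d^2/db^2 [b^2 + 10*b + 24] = 2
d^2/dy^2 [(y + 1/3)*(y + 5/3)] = 2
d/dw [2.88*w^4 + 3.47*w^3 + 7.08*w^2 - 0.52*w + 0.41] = 11.52*w^3 + 10.41*w^2 + 14.16*w - 0.52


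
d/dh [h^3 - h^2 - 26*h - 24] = 3*h^2 - 2*h - 26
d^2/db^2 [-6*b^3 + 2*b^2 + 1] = 4 - 36*b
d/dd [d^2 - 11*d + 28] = 2*d - 11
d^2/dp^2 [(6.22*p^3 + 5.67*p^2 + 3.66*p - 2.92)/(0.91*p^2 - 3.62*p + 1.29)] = (-2.8421709430404e-14*p^4 + 191.83334*p^3 - 228.721326*p^2 + 94.039752*p - 16.62029)/(0.753571*p^6 - 8.993166*p^5 + 38.979759*p^4 - 72.935036*p^3 + 55.257021*p^2 - 18.072126*p + 2.146689)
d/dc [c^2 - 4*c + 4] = 2*c - 4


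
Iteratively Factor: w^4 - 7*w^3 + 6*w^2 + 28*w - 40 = (w - 2)*(w^3 - 5*w^2 - 4*w + 20) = (w - 2)*(w + 2)*(w^2 - 7*w + 10) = (w - 5)*(w - 2)*(w + 2)*(w - 2)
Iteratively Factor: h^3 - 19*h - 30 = (h + 3)*(h^2 - 3*h - 10) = (h + 2)*(h + 3)*(h - 5)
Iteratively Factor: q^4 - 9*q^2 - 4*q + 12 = (q - 1)*(q^3 + q^2 - 8*q - 12) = (q - 1)*(q + 2)*(q^2 - q - 6) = (q - 3)*(q - 1)*(q + 2)*(q + 2)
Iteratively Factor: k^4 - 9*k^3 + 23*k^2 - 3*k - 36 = (k - 3)*(k^3 - 6*k^2 + 5*k + 12) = (k - 3)^2*(k^2 - 3*k - 4) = (k - 4)*(k - 3)^2*(k + 1)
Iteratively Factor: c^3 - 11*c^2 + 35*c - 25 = (c - 1)*(c^2 - 10*c + 25) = (c - 5)*(c - 1)*(c - 5)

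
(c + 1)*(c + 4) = c^2 + 5*c + 4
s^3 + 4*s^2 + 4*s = s*(s + 2)^2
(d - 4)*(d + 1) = d^2 - 3*d - 4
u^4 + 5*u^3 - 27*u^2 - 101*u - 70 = (u - 5)*(u + 1)*(u + 2)*(u + 7)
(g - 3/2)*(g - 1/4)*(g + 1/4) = g^3 - 3*g^2/2 - g/16 + 3/32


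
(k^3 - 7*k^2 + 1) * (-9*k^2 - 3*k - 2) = -9*k^5 + 60*k^4 + 19*k^3 + 5*k^2 - 3*k - 2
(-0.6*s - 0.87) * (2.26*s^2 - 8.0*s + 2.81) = -1.356*s^3 + 2.8338*s^2 + 5.274*s - 2.4447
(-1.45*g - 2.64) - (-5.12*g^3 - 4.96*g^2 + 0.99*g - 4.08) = 5.12*g^3 + 4.96*g^2 - 2.44*g + 1.44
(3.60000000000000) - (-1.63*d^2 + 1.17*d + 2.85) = 1.63*d^2 - 1.17*d + 0.75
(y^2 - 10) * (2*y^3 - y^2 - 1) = 2*y^5 - y^4 - 20*y^3 + 9*y^2 + 10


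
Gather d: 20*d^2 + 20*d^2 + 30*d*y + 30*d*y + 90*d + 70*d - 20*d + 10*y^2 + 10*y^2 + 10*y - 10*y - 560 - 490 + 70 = 40*d^2 + d*(60*y + 140) + 20*y^2 - 980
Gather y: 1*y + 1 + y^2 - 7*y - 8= y^2 - 6*y - 7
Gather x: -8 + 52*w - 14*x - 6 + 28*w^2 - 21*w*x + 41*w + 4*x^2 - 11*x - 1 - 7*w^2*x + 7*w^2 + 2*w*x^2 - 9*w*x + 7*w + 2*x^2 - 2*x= 35*w^2 + 100*w + x^2*(2*w + 6) + x*(-7*w^2 - 30*w - 27) - 15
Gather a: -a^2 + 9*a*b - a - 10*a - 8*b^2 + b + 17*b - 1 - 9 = -a^2 + a*(9*b - 11) - 8*b^2 + 18*b - 10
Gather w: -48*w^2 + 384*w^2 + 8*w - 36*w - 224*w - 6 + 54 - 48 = 336*w^2 - 252*w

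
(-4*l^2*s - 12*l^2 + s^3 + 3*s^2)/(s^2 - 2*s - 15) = (-4*l^2 + s^2)/(s - 5)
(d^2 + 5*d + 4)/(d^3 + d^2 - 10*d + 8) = (d + 1)/(d^2 - 3*d + 2)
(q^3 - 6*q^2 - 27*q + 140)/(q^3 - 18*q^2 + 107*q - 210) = (q^2 + q - 20)/(q^2 - 11*q + 30)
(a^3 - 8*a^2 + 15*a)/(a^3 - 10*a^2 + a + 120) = a*(a - 3)/(a^2 - 5*a - 24)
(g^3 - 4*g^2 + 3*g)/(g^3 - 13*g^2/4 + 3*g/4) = 4*(g - 1)/(4*g - 1)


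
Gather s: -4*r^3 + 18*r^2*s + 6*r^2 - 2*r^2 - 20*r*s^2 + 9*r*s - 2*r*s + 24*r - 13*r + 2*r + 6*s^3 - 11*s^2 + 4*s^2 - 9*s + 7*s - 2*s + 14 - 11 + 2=-4*r^3 + 4*r^2 + 13*r + 6*s^3 + s^2*(-20*r - 7) + s*(18*r^2 + 7*r - 4) + 5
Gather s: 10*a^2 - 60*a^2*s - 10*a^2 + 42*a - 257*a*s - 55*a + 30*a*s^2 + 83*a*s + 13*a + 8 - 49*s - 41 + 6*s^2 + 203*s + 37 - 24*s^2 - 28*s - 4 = s^2*(30*a - 18) + s*(-60*a^2 - 174*a + 126)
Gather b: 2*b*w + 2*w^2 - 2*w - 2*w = 2*b*w + 2*w^2 - 4*w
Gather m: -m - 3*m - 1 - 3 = -4*m - 4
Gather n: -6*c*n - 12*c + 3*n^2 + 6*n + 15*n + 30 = -12*c + 3*n^2 + n*(21 - 6*c) + 30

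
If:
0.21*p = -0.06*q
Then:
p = -0.285714285714286*q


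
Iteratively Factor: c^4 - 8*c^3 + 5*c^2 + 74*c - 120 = (c + 3)*(c^3 - 11*c^2 + 38*c - 40) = (c - 5)*(c + 3)*(c^2 - 6*c + 8) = (c - 5)*(c - 4)*(c + 3)*(c - 2)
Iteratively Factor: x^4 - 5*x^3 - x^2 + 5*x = (x - 1)*(x^3 - 4*x^2 - 5*x) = x*(x - 1)*(x^2 - 4*x - 5) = x*(x - 1)*(x + 1)*(x - 5)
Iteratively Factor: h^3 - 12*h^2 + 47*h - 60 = (h - 4)*(h^2 - 8*h + 15) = (h - 5)*(h - 4)*(h - 3)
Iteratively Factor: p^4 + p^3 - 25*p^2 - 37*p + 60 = (p + 4)*(p^3 - 3*p^2 - 13*p + 15) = (p - 1)*(p + 4)*(p^2 - 2*p - 15) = (p - 5)*(p - 1)*(p + 4)*(p + 3)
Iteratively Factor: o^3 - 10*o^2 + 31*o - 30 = (o - 2)*(o^2 - 8*o + 15) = (o - 3)*(o - 2)*(o - 5)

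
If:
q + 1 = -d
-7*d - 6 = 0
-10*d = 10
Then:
No Solution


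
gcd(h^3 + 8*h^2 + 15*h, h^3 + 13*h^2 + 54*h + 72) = h + 3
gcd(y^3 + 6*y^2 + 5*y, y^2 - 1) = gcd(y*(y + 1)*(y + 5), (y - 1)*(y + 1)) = y + 1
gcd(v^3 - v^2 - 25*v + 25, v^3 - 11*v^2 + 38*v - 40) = v - 5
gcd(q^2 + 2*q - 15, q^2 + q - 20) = q + 5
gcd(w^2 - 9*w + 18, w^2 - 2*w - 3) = w - 3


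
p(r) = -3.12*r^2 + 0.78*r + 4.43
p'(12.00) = -74.10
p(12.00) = -435.49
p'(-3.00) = 19.50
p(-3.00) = -25.99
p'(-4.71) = 30.17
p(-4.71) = -68.46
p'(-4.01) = 25.80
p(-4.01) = -48.87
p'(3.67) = -22.12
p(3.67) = -34.73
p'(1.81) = -10.51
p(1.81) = -4.38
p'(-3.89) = 25.05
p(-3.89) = -45.82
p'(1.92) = -11.20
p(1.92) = -5.57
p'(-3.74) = 24.12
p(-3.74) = -42.13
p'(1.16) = -6.46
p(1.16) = 1.14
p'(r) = 0.78 - 6.24*r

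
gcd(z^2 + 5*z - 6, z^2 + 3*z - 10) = 1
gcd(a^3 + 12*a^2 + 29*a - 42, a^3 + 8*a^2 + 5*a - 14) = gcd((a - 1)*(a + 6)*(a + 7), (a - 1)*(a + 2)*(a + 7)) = a^2 + 6*a - 7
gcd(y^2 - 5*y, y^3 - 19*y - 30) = y - 5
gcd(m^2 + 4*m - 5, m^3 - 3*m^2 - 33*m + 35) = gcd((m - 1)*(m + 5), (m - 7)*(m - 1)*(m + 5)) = m^2 + 4*m - 5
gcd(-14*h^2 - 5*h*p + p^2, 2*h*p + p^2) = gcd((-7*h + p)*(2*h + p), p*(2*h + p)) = 2*h + p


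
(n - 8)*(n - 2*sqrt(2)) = n^2 - 8*n - 2*sqrt(2)*n + 16*sqrt(2)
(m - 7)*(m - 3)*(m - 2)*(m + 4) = m^4 - 8*m^3 - 7*m^2 + 122*m - 168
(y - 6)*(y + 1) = y^2 - 5*y - 6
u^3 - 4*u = u*(u - 2)*(u + 2)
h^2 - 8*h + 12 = (h - 6)*(h - 2)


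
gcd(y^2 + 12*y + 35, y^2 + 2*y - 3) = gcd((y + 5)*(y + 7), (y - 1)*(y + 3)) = 1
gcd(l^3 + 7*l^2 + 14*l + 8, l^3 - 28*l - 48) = l^2 + 6*l + 8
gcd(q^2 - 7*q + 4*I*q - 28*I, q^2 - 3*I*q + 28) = q + 4*I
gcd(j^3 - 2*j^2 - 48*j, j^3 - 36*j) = j^2 + 6*j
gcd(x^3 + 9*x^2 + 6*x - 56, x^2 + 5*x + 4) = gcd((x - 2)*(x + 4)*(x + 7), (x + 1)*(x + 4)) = x + 4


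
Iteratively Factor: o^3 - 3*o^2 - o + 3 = (o - 1)*(o^2 - 2*o - 3) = (o - 3)*(o - 1)*(o + 1)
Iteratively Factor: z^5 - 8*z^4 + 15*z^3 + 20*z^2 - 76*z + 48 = (z - 2)*(z^4 - 6*z^3 + 3*z^2 + 26*z - 24) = (z - 3)*(z - 2)*(z^3 - 3*z^2 - 6*z + 8) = (z - 3)*(z - 2)*(z - 1)*(z^2 - 2*z - 8) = (z - 3)*(z - 2)*(z - 1)*(z + 2)*(z - 4)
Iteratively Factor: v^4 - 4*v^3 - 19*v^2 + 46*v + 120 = (v + 3)*(v^3 - 7*v^2 + 2*v + 40) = (v + 2)*(v + 3)*(v^2 - 9*v + 20) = (v - 4)*(v + 2)*(v + 3)*(v - 5)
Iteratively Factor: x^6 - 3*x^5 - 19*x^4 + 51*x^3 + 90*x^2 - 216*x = (x)*(x^5 - 3*x^4 - 19*x^3 + 51*x^2 + 90*x - 216) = x*(x - 4)*(x^4 + x^3 - 15*x^2 - 9*x + 54) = x*(x - 4)*(x + 3)*(x^3 - 2*x^2 - 9*x + 18) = x*(x - 4)*(x - 2)*(x + 3)*(x^2 - 9) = x*(x - 4)*(x - 2)*(x + 3)^2*(x - 3)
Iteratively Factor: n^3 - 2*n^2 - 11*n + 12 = (n - 1)*(n^2 - n - 12) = (n - 1)*(n + 3)*(n - 4)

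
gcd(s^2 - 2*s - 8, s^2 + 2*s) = s + 2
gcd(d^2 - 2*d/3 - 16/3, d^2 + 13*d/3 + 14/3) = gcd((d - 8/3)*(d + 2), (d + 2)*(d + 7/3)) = d + 2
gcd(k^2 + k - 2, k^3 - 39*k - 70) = k + 2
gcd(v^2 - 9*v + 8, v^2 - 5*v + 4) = v - 1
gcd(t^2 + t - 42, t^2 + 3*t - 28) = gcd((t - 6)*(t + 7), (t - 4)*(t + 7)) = t + 7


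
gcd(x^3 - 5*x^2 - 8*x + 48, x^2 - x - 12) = x^2 - x - 12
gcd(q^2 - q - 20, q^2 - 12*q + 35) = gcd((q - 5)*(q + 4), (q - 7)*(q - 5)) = q - 5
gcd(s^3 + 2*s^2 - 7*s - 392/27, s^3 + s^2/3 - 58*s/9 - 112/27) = s^2 - s/3 - 56/9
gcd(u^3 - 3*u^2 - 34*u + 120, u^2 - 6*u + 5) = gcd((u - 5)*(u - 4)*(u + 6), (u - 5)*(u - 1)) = u - 5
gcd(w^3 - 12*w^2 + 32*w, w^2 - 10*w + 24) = w - 4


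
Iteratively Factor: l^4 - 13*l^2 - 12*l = (l)*(l^3 - 13*l - 12) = l*(l + 3)*(l^2 - 3*l - 4) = l*(l + 1)*(l + 3)*(l - 4)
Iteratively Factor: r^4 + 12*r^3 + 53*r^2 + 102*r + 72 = (r + 3)*(r^3 + 9*r^2 + 26*r + 24) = (r + 3)^2*(r^2 + 6*r + 8) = (r + 2)*(r + 3)^2*(r + 4)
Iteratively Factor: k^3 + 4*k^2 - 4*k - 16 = (k + 4)*(k^2 - 4) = (k - 2)*(k + 4)*(k + 2)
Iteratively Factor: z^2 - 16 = (z - 4)*(z + 4)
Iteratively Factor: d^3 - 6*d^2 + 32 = (d + 2)*(d^2 - 8*d + 16) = (d - 4)*(d + 2)*(d - 4)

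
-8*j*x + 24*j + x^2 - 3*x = (-8*j + x)*(x - 3)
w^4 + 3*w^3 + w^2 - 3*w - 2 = (w - 1)*(w + 1)^2*(w + 2)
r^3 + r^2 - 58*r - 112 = (r - 8)*(r + 2)*(r + 7)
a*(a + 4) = a^2 + 4*a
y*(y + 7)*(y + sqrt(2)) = y^3 + sqrt(2)*y^2 + 7*y^2 + 7*sqrt(2)*y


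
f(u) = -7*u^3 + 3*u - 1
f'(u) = 3 - 21*u^2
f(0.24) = -0.38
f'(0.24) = 1.79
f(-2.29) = 76.19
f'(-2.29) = -107.13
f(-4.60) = 666.55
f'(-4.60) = -441.36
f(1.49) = -19.69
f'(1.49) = -43.62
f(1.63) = -26.43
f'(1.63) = -52.79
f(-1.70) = 28.29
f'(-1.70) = -57.69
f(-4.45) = 602.50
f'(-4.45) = -412.85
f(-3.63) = 322.94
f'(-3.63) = -273.71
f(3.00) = -181.00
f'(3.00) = -186.00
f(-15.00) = 23579.00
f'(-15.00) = -4722.00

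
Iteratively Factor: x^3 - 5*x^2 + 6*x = (x - 3)*(x^2 - 2*x) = x*(x - 3)*(x - 2)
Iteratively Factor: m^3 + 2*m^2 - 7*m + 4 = (m - 1)*(m^2 + 3*m - 4) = (m - 1)^2*(m + 4)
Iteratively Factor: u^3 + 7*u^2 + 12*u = (u)*(u^2 + 7*u + 12) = u*(u + 3)*(u + 4)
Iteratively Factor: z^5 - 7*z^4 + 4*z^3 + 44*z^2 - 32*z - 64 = (z - 2)*(z^4 - 5*z^3 - 6*z^2 + 32*z + 32) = (z - 2)*(z + 2)*(z^3 - 7*z^2 + 8*z + 16) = (z - 2)*(z + 1)*(z + 2)*(z^2 - 8*z + 16) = (z - 4)*(z - 2)*(z + 1)*(z + 2)*(z - 4)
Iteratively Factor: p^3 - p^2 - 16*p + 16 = (p - 1)*(p^2 - 16) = (p - 4)*(p - 1)*(p + 4)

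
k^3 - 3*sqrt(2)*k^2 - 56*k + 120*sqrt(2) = (k - 6*sqrt(2))*(k - 2*sqrt(2))*(k + 5*sqrt(2))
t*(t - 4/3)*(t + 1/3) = t^3 - t^2 - 4*t/9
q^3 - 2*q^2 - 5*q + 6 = (q - 3)*(q - 1)*(q + 2)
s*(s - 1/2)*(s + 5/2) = s^3 + 2*s^2 - 5*s/4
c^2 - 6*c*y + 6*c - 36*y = (c + 6)*(c - 6*y)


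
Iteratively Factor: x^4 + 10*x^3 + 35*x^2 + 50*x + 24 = (x + 3)*(x^3 + 7*x^2 + 14*x + 8) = (x + 3)*(x + 4)*(x^2 + 3*x + 2) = (x + 1)*(x + 3)*(x + 4)*(x + 2)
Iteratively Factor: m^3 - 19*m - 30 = (m + 2)*(m^2 - 2*m - 15) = (m - 5)*(m + 2)*(m + 3)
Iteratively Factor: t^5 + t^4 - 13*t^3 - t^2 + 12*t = (t + 1)*(t^4 - 13*t^2 + 12*t) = (t - 1)*(t + 1)*(t^3 + t^2 - 12*t) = t*(t - 1)*(t + 1)*(t^2 + t - 12) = t*(t - 1)*(t + 1)*(t + 4)*(t - 3)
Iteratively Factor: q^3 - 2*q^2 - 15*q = (q + 3)*(q^2 - 5*q) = (q - 5)*(q + 3)*(q)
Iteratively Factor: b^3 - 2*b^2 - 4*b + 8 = (b - 2)*(b^2 - 4) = (b - 2)^2*(b + 2)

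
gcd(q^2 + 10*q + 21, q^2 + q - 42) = q + 7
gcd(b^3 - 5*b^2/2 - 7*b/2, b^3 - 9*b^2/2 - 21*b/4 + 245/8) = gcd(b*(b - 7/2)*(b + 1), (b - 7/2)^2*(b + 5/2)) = b - 7/2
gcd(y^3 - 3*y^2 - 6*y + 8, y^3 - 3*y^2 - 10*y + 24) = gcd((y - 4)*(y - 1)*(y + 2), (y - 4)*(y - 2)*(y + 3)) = y - 4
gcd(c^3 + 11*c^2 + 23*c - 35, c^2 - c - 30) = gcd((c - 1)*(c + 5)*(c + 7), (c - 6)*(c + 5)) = c + 5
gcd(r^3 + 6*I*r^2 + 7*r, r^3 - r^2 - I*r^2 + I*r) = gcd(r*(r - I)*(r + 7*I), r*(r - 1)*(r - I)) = r^2 - I*r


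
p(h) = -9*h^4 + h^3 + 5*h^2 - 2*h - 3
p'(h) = -36*h^3 + 3*h^2 + 10*h - 2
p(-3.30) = -1045.22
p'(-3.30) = 1291.40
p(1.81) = -80.91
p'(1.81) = -187.54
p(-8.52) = -47665.77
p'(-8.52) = 22395.50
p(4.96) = -5215.04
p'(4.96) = -4271.46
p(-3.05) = -757.59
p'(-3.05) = 1016.82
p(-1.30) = -19.85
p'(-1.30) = 69.16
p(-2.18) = -188.51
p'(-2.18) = 363.43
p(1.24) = -17.16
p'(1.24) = -53.63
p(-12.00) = -187611.00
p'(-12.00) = 62518.00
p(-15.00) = -457848.00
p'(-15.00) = 122023.00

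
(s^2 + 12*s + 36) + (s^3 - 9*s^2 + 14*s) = s^3 - 8*s^2 + 26*s + 36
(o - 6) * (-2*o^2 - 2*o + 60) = -2*o^3 + 10*o^2 + 72*o - 360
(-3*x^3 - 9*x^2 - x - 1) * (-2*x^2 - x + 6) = 6*x^5 + 21*x^4 - 7*x^3 - 51*x^2 - 5*x - 6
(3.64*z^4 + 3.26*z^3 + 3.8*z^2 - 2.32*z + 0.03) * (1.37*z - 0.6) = 4.9868*z^5 + 2.2822*z^4 + 3.25*z^3 - 5.4584*z^2 + 1.4331*z - 0.018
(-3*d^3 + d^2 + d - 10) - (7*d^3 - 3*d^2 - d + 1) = -10*d^3 + 4*d^2 + 2*d - 11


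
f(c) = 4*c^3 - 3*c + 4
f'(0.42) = -0.88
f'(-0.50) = 0.00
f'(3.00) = 105.00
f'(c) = 12*c^2 - 3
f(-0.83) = 4.20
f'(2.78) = 89.74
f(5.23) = 560.53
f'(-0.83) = 5.27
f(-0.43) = 4.97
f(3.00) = 103.00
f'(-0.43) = -0.78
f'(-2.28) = 59.38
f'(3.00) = 105.00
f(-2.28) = -36.57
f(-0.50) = 5.00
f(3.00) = 103.00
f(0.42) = 3.04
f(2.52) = 60.45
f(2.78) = 81.60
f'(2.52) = 73.20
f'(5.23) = 325.23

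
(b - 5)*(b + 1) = b^2 - 4*b - 5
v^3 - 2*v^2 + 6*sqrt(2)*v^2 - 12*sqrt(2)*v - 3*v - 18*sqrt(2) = (v - 3)*(v + 1)*(v + 6*sqrt(2))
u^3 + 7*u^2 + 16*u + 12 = (u + 2)^2*(u + 3)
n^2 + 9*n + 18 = (n + 3)*(n + 6)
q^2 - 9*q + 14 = (q - 7)*(q - 2)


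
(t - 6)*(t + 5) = t^2 - t - 30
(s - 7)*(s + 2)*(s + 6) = s^3 + s^2 - 44*s - 84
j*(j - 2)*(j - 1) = j^3 - 3*j^2 + 2*j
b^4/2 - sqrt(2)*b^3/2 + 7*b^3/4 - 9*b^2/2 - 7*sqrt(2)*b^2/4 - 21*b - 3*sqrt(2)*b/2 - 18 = (b/2 + 1)*(b + 3/2)*(b - 3*sqrt(2))*(b + 2*sqrt(2))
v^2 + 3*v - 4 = (v - 1)*(v + 4)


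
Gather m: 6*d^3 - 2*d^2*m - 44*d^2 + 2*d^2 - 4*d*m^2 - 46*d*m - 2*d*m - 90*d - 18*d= 6*d^3 - 42*d^2 - 4*d*m^2 - 108*d + m*(-2*d^2 - 48*d)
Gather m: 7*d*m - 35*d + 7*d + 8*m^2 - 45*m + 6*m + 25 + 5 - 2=-28*d + 8*m^2 + m*(7*d - 39) + 28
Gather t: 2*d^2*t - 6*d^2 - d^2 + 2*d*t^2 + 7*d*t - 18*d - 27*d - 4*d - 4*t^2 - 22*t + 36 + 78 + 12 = -7*d^2 - 49*d + t^2*(2*d - 4) + t*(2*d^2 + 7*d - 22) + 126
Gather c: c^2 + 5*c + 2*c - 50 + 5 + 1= c^2 + 7*c - 44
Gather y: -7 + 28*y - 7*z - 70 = 28*y - 7*z - 77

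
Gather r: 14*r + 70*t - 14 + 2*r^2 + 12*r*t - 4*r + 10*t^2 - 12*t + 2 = 2*r^2 + r*(12*t + 10) + 10*t^2 + 58*t - 12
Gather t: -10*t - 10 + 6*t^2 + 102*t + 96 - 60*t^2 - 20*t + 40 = -54*t^2 + 72*t + 126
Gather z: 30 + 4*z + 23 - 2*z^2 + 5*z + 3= -2*z^2 + 9*z + 56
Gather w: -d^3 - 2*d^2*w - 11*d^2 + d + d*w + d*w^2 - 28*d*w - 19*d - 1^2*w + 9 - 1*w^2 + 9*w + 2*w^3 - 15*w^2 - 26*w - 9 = -d^3 - 11*d^2 - 18*d + 2*w^3 + w^2*(d - 16) + w*(-2*d^2 - 27*d - 18)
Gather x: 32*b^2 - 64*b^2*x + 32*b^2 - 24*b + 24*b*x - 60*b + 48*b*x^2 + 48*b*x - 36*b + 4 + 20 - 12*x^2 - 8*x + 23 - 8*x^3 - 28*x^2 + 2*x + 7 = 64*b^2 - 120*b - 8*x^3 + x^2*(48*b - 40) + x*(-64*b^2 + 72*b - 6) + 54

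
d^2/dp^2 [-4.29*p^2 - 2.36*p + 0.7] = -8.58000000000000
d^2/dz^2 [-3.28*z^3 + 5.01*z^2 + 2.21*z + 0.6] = 10.02 - 19.68*z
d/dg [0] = 0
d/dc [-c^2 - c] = -2*c - 1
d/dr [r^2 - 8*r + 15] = 2*r - 8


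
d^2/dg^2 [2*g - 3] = 0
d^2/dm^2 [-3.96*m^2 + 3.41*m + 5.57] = -7.92000000000000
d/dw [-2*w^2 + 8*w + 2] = 8 - 4*w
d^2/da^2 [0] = 0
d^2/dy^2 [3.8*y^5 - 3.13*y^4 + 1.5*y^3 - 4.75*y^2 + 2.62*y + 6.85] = 76.0*y^3 - 37.56*y^2 + 9.0*y - 9.5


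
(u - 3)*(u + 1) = u^2 - 2*u - 3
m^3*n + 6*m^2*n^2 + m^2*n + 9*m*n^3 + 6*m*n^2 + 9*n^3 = (m + 3*n)^2*(m*n + n)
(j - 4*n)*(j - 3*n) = j^2 - 7*j*n + 12*n^2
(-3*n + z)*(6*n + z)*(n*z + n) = -18*n^3*z - 18*n^3 + 3*n^2*z^2 + 3*n^2*z + n*z^3 + n*z^2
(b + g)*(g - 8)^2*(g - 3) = b*g^3 - 19*b*g^2 + 112*b*g - 192*b + g^4 - 19*g^3 + 112*g^2 - 192*g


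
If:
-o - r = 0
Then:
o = -r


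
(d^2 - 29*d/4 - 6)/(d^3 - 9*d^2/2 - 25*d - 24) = (4*d + 3)/(2*(2*d^2 + 7*d + 6))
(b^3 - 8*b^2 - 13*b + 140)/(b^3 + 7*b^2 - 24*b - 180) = (b^2 - 3*b - 28)/(b^2 + 12*b + 36)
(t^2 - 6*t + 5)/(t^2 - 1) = (t - 5)/(t + 1)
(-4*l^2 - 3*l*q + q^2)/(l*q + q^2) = (-4*l + q)/q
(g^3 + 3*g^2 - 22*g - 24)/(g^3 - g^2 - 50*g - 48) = (g - 4)/(g - 8)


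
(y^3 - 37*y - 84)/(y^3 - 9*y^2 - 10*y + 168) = (y + 3)/(y - 6)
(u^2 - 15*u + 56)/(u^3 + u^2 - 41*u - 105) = (u - 8)/(u^2 + 8*u + 15)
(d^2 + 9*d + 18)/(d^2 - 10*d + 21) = (d^2 + 9*d + 18)/(d^2 - 10*d + 21)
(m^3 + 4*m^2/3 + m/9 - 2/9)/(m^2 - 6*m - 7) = (m^2 + m/3 - 2/9)/(m - 7)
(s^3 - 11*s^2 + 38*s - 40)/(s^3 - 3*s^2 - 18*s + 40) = (s - 4)/(s + 4)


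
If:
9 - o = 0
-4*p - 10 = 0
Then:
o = 9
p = -5/2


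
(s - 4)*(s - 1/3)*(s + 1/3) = s^3 - 4*s^2 - s/9 + 4/9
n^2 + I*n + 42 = (n - 6*I)*(n + 7*I)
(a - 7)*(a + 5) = a^2 - 2*a - 35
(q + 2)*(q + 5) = q^2 + 7*q + 10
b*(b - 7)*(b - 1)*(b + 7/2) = b^4 - 9*b^3/2 - 21*b^2 + 49*b/2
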